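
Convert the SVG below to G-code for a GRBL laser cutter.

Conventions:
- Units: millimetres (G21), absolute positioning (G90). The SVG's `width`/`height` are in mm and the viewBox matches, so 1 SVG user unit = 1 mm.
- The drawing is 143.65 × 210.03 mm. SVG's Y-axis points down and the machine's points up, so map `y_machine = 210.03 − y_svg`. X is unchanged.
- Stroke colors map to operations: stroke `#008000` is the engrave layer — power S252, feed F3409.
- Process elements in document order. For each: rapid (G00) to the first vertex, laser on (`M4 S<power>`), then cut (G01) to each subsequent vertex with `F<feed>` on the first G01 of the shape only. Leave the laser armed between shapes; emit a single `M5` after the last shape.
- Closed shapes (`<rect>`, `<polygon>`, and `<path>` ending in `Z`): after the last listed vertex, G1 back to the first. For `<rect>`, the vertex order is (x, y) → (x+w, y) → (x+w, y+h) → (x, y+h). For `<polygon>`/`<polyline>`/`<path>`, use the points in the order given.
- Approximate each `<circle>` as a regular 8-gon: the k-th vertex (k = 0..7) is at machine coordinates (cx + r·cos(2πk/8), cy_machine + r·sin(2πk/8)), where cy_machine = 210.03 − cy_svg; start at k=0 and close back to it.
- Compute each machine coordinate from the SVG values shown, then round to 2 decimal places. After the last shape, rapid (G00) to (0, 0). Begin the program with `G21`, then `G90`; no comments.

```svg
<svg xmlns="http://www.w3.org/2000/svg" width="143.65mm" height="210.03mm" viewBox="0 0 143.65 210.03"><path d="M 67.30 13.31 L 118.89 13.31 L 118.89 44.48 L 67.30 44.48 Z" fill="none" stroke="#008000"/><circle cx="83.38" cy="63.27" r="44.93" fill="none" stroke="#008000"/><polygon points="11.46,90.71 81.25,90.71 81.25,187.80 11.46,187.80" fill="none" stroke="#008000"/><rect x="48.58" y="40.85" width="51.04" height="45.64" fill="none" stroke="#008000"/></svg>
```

G21
G90
G00 X67.30 Y196.72
M4 S252
G01 X118.89 Y196.72 F3409
G01 X118.89 Y165.55
G01 X67.30 Y165.55
G01 X67.30 Y196.72
G00 X128.31 Y146.76
M4 S252
G01 X115.15 Y178.53 F3409
G01 X83.38 Y191.69
G01 X51.61 Y178.53
G01 X38.45 Y146.76
G01 X51.61 Y114.99
G01 X83.38 Y101.83
G01 X115.15 Y114.99
G01 X128.31 Y146.76
G00 X11.46 Y119.32
M4 S252
G01 X81.25 Y119.32 F3409
G01 X81.25 Y22.23
G01 X11.46 Y22.23
G01 X11.46 Y119.32
G00 X48.58 Y169.18
M4 S252
G01 X99.62 Y169.18 F3409
G01 X99.62 Y123.54
G01 X48.58 Y123.54
G01 X48.58 Y169.18
M5
G00 X0.00 Y0.00

1 u = 1 mm; y_m = 210.03 − y.

[1] `<path>` rectangle, #008000→engrave S252 F3409: (67.30,196.72) → (118.89,196.72) → (118.89,165.55) → (67.30,165.55) → (67.30,196.72) (closed)

[2] `<circle>` circle, #008000→engrave S252 F3409: (128.31,146.76) → (115.15,178.53) → (83.38,191.69) → (51.61,178.53) → (38.45,146.76) → (51.61,114.99) → (83.38,101.83) → (115.15,114.99) → (128.31,146.76) (closed)

[3] `<polygon>` rectangle, #008000→engrave S252 F3409: (11.46,119.32) → (81.25,119.32) → (81.25,22.23) → (11.46,22.23) → (11.46,119.32) (closed)

[4] `<rect>` rectangle, #008000→engrave S252 F3409: (48.58,169.18) → (99.62,169.18) → (99.62,123.54) → (48.58,123.54) → (48.58,169.18) (closed)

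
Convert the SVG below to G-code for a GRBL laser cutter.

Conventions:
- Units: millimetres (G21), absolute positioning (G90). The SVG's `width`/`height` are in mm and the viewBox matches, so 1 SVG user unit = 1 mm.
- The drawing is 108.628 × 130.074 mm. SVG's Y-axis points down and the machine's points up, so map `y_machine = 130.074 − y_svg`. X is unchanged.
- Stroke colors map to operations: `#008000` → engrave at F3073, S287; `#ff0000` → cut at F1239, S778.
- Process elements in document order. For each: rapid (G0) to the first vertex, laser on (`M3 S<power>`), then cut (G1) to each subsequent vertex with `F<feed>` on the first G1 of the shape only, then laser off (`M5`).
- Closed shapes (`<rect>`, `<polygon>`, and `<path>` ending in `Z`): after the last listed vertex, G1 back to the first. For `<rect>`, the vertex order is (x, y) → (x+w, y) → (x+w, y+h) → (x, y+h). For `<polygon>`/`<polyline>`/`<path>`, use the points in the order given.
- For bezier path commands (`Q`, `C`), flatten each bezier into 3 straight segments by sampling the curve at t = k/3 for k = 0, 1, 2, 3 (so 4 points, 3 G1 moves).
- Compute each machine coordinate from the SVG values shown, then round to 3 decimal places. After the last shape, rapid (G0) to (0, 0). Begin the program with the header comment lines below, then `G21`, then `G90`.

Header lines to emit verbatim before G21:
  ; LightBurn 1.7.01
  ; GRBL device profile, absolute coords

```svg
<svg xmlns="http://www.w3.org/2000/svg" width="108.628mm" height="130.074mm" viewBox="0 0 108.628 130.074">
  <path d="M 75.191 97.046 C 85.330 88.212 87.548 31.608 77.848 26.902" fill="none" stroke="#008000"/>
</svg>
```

1 u = 1 mm; y_m = 130.074 − y.

[1] `<path>` cubic bezier, #008000→engrave S287 F3073: (75.191,33.028) → (82.542,54.094) → (83.723,84.858) → (77.848,103.172)

; LightBurn 1.7.01
; GRBL device profile, absolute coords
G21
G90
G0 X75.191 Y33.028
M3 S287
G1 X82.542 Y54.094 F3073
G1 X83.723 Y84.858
G1 X77.848 Y103.172
M5
G0 X0.000 Y0.000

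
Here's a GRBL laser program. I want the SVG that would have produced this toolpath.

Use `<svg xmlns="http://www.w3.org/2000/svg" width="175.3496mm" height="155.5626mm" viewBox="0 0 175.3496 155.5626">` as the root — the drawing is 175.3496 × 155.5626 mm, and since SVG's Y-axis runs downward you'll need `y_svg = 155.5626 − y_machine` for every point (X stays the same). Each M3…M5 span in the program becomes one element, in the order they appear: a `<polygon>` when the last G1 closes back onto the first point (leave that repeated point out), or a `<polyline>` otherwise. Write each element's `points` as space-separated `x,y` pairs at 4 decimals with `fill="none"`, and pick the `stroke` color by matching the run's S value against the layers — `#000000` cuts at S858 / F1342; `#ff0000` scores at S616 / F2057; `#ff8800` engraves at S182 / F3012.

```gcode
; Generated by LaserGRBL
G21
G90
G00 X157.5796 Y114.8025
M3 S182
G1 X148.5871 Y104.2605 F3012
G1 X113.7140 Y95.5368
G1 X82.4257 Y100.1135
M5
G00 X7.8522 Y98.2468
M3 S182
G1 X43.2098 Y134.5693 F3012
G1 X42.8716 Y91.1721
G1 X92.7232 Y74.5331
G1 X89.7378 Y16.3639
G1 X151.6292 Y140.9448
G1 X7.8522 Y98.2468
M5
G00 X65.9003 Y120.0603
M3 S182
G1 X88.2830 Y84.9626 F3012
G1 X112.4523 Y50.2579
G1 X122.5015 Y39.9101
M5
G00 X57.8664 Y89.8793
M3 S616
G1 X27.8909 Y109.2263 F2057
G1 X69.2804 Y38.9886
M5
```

<svg xmlns="http://www.w3.org/2000/svg" width="175.3496mm" height="155.5626mm" viewBox="0 0 175.3496 155.5626">
  <polyline points="157.5796,40.7601 148.5871,51.3021 113.7140,60.0258 82.4257,55.4491" fill="none" stroke="#ff8800"/>
  <polygon points="7.8522,57.3158 43.2098,20.9933 42.8716,64.3905 92.7232,81.0295 89.7378,139.1987 151.6292,14.6178" fill="none" stroke="#ff8800"/>
  <polyline points="65.9003,35.5023 88.2830,70.6000 112.4523,105.3047 122.5015,115.6525" fill="none" stroke="#ff8800"/>
  <polyline points="57.8664,65.6833 27.8909,46.3363 69.2804,116.5740" fill="none" stroke="#ff0000"/>
</svg>

y_svg = 155.5626 − y_m.

[1] S182→`#ff8800` (engrave); open run; points: 157.5796,40.7601 148.5871,51.3021 113.7140,60.0258 82.4257,55.4491

[2] S182→`#ff8800` (engrave); closed run; points: 7.8522,57.3158 43.2098,20.9933 42.8716,64.3905 92.7232,81.0295 89.7378,139.1987 151.6292,14.6178

[3] S182→`#ff8800` (engrave); open run; points: 65.9003,35.5023 88.2830,70.6000 112.4523,105.3047 122.5015,115.6525

[4] S616→`#ff0000` (score); open run; points: 57.8664,65.6833 27.8909,46.3363 69.2804,116.5740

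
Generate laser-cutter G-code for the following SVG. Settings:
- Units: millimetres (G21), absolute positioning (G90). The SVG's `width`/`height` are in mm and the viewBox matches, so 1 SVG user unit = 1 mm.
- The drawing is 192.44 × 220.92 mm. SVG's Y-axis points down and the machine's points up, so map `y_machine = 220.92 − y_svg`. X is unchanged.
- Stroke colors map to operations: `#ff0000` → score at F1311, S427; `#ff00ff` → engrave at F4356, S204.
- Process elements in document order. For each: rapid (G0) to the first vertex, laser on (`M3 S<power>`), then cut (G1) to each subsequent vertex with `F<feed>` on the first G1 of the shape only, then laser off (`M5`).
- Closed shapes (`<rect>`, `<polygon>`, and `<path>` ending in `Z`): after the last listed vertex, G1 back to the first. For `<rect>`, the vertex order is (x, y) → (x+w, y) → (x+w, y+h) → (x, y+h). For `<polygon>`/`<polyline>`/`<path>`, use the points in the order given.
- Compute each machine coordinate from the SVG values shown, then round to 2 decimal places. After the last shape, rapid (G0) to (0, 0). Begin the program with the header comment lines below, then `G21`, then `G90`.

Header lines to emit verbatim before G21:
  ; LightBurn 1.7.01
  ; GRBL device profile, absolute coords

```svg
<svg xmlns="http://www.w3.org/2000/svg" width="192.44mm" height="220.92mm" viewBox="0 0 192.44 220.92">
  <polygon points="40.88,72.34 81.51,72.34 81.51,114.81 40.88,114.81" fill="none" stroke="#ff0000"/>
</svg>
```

; LightBurn 1.7.01
; GRBL device profile, absolute coords
G21
G90
G0 X40.88 Y148.58
M3 S427
G1 X81.51 Y148.58 F1311
G1 X81.51 Y106.11
G1 X40.88 Y106.11
G1 X40.88 Y148.58
M5
G0 X0.00 Y0.00

1 u = 1 mm; y_m = 220.92 − y.

[1] `<polygon>` rectangle, #ff0000→score S427 F1311: (40.88,148.58) → (81.51,148.58) → (81.51,106.11) → (40.88,106.11) → (40.88,148.58) (closed)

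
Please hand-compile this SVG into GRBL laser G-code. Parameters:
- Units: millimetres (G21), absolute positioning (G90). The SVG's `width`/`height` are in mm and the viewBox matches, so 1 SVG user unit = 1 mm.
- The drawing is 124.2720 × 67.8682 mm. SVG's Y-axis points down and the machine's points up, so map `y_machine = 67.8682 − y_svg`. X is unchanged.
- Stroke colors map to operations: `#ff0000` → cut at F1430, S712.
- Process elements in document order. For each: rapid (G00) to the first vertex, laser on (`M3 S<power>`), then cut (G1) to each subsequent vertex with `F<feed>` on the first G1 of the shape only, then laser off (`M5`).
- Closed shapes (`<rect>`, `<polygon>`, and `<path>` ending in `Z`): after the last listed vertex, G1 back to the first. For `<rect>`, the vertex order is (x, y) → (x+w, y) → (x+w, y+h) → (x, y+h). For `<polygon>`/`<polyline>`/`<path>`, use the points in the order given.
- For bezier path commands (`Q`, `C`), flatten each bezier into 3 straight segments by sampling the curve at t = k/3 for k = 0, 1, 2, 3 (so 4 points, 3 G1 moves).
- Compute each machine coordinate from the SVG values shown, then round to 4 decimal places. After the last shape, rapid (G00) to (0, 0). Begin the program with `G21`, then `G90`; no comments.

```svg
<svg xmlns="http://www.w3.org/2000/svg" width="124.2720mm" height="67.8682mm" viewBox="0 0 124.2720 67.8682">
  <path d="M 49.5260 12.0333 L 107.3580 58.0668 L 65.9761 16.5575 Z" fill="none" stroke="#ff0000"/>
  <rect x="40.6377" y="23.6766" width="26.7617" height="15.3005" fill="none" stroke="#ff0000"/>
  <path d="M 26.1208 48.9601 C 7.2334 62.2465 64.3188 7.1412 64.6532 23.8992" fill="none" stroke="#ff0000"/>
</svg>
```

G21
G90
G00 X49.5260 Y55.8349
M3 S712
G1 X107.3580 Y9.8014 F1430
G1 X65.9761 Y51.3107
G1 X49.5260 Y55.8349
M5
G00 X40.6377 Y44.1916
M3 S712
G1 X67.3994 Y44.1916 F1430
G1 X67.3994 Y28.8911
G1 X40.6377 Y28.8911
G1 X40.6377 Y44.1916
M5
G00 X26.1208 Y18.9081
M3 S712
G1 X27.6420 Y23.2243 F1430
G1 X50.3175 Y41.9672
G1 X64.6532 Y43.9690
M5
G00 X0.0000 Y0.0000

viewBox `0 0 124.2720 67.8682` with mm width/height → 1 unit = 1 mm. Flip: y_m = 67.8682 − y_svg.

**Shape 1** — `<path>` closed polygon, stroke `#ff0000` → cut (S712, F1430). Machine vertices: (49.5260,55.8349) → (107.3580,9.8014) → (65.9761,51.3107) → (49.5260,55.8349). Closed: final G1 returns to the first vertex.

**Shape 2** — `<rect>` rectangle, stroke `#ff0000` → cut (S712, F1430). Machine vertices: (40.6377,44.1916) → (67.3994,44.1916) → (67.3994,28.8911) → (40.6377,28.8911) → (40.6377,44.1916). Closed: final G1 returns to the first vertex.

**Shape 3** — `<path>` cubic bezier, stroke `#ff0000` → cut (S712, F1430). Control points (SVG): P0=(26.1208,48.9601), P1=(7.2334,62.2465), P2=(64.3188,7.1412), P3=(64.6532,23.8992); sampled at t=k/3. Machine vertices: (26.1208,18.9081) → (27.6420,23.2243) → (50.3175,41.9672) → (64.6532,43.9690). Open path.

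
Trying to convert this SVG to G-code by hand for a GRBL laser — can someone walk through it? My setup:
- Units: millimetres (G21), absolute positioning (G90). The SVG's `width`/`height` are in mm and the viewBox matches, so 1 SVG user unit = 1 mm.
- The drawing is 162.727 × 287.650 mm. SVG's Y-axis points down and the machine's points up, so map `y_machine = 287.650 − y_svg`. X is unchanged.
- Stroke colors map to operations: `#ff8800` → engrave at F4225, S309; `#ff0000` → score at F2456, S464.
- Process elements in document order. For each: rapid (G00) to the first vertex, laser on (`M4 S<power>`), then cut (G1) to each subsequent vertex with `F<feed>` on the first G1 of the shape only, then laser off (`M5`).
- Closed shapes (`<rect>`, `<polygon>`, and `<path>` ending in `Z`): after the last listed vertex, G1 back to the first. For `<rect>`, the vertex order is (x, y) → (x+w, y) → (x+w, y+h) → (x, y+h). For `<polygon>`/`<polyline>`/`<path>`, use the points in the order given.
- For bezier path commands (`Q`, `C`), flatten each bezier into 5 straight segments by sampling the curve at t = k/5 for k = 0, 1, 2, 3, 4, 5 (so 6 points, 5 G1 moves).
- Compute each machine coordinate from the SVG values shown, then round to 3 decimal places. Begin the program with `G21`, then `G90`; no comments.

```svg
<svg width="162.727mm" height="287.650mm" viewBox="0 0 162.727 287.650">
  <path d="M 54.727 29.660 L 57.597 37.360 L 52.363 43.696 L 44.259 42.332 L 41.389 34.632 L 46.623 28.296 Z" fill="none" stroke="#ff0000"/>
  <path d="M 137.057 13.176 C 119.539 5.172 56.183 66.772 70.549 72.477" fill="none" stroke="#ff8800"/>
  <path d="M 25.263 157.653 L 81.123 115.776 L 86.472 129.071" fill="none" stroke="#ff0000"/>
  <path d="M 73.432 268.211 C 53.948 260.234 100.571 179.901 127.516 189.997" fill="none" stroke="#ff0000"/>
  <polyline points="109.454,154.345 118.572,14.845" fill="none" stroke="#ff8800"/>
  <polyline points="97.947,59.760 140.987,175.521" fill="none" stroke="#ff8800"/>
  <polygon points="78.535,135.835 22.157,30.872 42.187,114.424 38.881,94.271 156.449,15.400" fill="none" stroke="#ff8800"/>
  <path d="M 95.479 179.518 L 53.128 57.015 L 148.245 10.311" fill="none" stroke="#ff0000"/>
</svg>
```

G21
G90
G00 X54.727 Y257.990
M4 S464
G1 X57.597 Y250.290 F2456
G1 X52.363 Y243.954
G1 X44.259 Y245.318
G1 X41.389 Y253.018
G1 X46.623 Y259.354
G1 X54.727 Y257.990
M5
G00 X137.057 Y274.474
M4 S309
G1 X122.034 Y271.928 F4225
G1 X101.941 Y258.701
G1 X82.709 Y240.817
G1 X70.268 Y224.299
G1 X70.549 Y215.173
M5
G00 X25.263 Y129.997
M4 S464
G1 X81.123 Y171.874 F2456
G1 X86.472 Y158.579
M5
G00 X73.432 Y19.439
M4 S464
G1 X68.988 Y31.606 F2456
G1 X76.292 Y53.324
G1 X91.227 Y76.781
G1 X109.674 Y94.161
G1 X127.516 Y97.653
M5
G00 X109.454 Y133.305
M4 S309
G1 X118.572 Y272.805 F4225
M5
G00 X97.947 Y227.890
M4 S309
G1 X140.987 Y112.129 F4225
M5
G00 X78.535 Y151.815
M4 S309
G1 X22.157 Y256.778 F4225
G1 X42.187 Y173.226
G1 X38.881 Y193.379
G1 X156.449 Y272.250
G1 X78.535 Y151.815
M5
G00 X95.479 Y108.132
M4 S464
G1 X53.128 Y230.635 F2456
G1 X148.245 Y277.339
M5

Since the viewBox matches the mm dimensions, user units are millimetres directly. The only transform is the Y-flip y_m = 287.650 − y_svg.

Shape 1 is a regular polygon drawn with `<path>`. Its stroke #ff0000 means score at S464, F2456. After flipping Y the toolpath is (54.727,257.990) → (57.597,250.290) → (52.363,243.954) → (44.259,245.318) → (41.389,253.018) → (46.623,259.354) → (54.727,257.990), returning to the start.

Shape 2 is a cubic bezier drawn with `<path>`. Its stroke #ff8800 means engrave at S309, F4225. After flipping Y the toolpath is (137.057,274.474) → (122.034,271.928) → (101.941,258.701) → (82.709,240.817) → (70.268,224.299) → (70.549,215.173).

Shape 3 is a open polyline drawn with `<path>`. Its stroke #ff0000 means score at S464, F2456. After flipping Y the toolpath is (25.263,129.997) → (81.123,171.874) → (86.472,158.579).

Shape 4 is a cubic bezier drawn with `<path>`. Its stroke #ff0000 means score at S464, F2456. After flipping Y the toolpath is (73.432,19.439) → (68.988,31.606) → (76.292,53.324) → (91.227,76.781) → (109.674,94.161) → (127.516,97.653).

Shape 5 is a line segment drawn with `<polyline>`. Its stroke #ff8800 means engrave at S309, F4225. After flipping Y the toolpath is (109.454,133.305) → (118.572,272.805).

Shape 6 is a line segment drawn with `<polyline>`. Its stroke #ff8800 means engrave at S309, F4225. After flipping Y the toolpath is (97.947,227.890) → (140.987,112.129).

Shape 7 is a closed polygon drawn with `<polygon>`. Its stroke #ff8800 means engrave at S309, F4225. After flipping Y the toolpath is (78.535,151.815) → (22.157,256.778) → (42.187,173.226) → (38.881,193.379) → (156.449,272.250) → (78.535,151.815), returning to the start.

Shape 8 is a open polyline drawn with `<path>`. Its stroke #ff0000 means score at S464, F2456. After flipping Y the toolpath is (95.479,108.132) → (53.128,230.635) → (148.245,277.339).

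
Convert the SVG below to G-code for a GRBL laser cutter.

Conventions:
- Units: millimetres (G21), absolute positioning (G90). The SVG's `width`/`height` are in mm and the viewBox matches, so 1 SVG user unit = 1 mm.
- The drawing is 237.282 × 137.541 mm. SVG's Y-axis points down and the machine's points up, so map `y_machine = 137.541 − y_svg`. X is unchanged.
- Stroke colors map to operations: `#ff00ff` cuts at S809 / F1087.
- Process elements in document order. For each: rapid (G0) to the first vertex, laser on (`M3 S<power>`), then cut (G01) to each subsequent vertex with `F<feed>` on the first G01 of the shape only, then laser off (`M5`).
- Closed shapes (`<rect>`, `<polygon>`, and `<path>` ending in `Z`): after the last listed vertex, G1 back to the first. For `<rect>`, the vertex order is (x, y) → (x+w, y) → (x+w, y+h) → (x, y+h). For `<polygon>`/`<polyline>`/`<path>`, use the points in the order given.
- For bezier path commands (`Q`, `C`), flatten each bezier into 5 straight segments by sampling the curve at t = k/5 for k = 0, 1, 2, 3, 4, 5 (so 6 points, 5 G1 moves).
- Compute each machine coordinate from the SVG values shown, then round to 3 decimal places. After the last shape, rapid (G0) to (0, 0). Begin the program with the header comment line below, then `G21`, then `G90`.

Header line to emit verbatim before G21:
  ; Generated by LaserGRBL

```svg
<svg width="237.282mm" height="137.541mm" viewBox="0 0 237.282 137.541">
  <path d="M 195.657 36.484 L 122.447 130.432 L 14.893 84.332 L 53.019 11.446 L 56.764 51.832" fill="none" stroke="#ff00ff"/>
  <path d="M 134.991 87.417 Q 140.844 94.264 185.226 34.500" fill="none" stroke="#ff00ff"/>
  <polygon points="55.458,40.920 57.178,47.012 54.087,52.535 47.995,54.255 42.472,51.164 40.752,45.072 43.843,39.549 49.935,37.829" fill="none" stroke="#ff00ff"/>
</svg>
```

1 u = 1 mm; y_m = 137.541 − y.

[1] `<path>` open polyline, #ff00ff→cut S809 F1087: (195.657,101.057) → (122.447,7.109) → (14.893,53.209) → (53.019,126.095) → (56.764,85.709)

[2] `<path>` quadratic bezier, #ff00ff→cut S809 F1087: (134.991,50.124) → (138.873,50.050) → (145.838,55.304) → (155.885,65.888) → (169.014,81.800) → (185.226,103.041)

[3] `<polygon>` regular polygon, #ff00ff→cut S809 F1087: (55.458,96.621) → (57.178,90.529) → (54.087,85.006) → (47.995,83.286) → (42.472,86.377) → (40.752,92.469) → (43.843,97.992) → (49.935,99.712) → (55.458,96.621) (closed)

; Generated by LaserGRBL
G21
G90
G0 X195.657 Y101.057
M3 S809
G01 X122.447 Y7.109 F1087
G01 X14.893 Y53.209
G01 X53.019 Y126.095
G01 X56.764 Y85.709
M5
G0 X134.991 Y50.124
M3 S809
G01 X138.873 Y50.050 F1087
G01 X145.838 Y55.304
G01 X155.885 Y65.888
G01 X169.014 Y81.800
G01 X185.226 Y103.041
M5
G0 X55.458 Y96.621
M3 S809
G01 X57.178 Y90.529 F1087
G01 X54.087 Y85.006
G01 X47.995 Y83.286
G01 X42.472 Y86.377
G01 X40.752 Y92.469
G01 X43.843 Y97.992
G01 X49.935 Y99.712
G01 X55.458 Y96.621
M5
G0 X0.000 Y0.000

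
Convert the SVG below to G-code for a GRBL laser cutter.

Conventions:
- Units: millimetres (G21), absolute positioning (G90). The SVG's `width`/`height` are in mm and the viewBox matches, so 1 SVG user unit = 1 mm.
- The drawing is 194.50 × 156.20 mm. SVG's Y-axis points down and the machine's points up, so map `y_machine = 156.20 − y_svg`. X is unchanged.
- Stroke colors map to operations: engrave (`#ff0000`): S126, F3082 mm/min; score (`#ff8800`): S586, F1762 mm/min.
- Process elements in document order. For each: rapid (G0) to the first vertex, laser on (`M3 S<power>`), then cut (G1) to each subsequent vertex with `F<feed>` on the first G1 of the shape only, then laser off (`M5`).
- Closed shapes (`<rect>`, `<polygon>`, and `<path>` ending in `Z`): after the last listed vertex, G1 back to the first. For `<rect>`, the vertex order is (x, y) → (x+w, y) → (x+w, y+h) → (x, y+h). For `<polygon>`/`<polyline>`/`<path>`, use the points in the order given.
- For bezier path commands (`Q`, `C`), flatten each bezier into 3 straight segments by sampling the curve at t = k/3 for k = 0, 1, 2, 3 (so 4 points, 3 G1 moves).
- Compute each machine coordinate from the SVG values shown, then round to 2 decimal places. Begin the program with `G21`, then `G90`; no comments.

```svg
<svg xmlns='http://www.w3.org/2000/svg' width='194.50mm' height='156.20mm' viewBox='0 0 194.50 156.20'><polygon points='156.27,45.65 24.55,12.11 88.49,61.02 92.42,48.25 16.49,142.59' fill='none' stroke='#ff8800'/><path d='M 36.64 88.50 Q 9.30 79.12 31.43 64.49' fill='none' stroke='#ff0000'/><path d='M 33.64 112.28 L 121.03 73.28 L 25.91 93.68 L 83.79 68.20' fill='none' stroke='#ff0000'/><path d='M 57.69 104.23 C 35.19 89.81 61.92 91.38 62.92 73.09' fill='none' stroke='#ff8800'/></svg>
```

1 u = 1 mm; y_m = 156.20 − y.

[1] `<polygon>` closed polygon, #ff8800→score S586 F1762: (156.27,110.55) → (24.55,144.09) → (88.49,95.18) → (92.42,107.95) → (16.49,13.61) → (156.27,110.55) (closed)

[2] `<path>` quadratic bezier, #ff0000→engrave S126 F3082: (36.64,67.70) → (23.91,74.54) → (22.17,82.54) → (31.43,91.71)

[3] `<path>` open polyline, #ff0000→engrave S126 F3082: (33.64,43.92) → (121.03,82.92) → (25.91,62.52) → (83.79,88.00)

[4] `<path>` cubic bezier, #ff8800→score S586 F1762: (57.69,51.97) → (48.82,62.39) → (56.12,70.11) → (62.92,83.11)

G21
G90
G0 X156.27 Y110.55
M3 S586
G1 X24.55 Y144.09 F1762
G1 X88.49 Y95.18
G1 X92.42 Y107.95
G1 X16.49 Y13.61
G1 X156.27 Y110.55
M5
G0 X36.64 Y67.70
M3 S126
G1 X23.91 Y74.54 F3082
G1 X22.17 Y82.54
G1 X31.43 Y91.71
M5
G0 X33.64 Y43.92
M3 S126
G1 X121.03 Y82.92 F3082
G1 X25.91 Y62.52
G1 X83.79 Y88.00
M5
G0 X57.69 Y51.97
M3 S586
G1 X48.82 Y62.39 F1762
G1 X56.12 Y70.11
G1 X62.92 Y83.11
M5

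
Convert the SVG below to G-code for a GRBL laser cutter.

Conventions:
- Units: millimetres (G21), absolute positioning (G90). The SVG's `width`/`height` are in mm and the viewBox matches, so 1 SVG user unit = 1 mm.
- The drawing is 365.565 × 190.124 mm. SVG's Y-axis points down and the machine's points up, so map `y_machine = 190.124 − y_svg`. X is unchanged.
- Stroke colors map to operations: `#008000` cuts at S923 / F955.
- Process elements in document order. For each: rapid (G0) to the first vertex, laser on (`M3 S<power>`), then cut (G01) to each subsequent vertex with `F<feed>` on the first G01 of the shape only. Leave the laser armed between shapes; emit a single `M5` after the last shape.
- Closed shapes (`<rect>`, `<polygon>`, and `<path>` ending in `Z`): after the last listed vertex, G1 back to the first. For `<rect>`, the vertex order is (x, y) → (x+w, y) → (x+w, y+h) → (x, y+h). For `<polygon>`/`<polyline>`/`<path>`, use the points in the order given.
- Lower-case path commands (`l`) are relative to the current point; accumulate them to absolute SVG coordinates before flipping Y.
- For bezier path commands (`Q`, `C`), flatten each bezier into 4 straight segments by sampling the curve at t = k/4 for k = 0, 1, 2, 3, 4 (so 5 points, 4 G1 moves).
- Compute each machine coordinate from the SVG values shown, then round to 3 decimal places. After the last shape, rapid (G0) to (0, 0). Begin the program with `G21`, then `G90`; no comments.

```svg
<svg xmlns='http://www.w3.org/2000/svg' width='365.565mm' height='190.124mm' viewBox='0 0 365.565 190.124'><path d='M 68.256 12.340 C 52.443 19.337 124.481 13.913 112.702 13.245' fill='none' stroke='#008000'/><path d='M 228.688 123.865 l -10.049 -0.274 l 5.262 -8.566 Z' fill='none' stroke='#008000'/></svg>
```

viewBox `0 0 365.565 190.124` with mm width/height → 1 unit = 1 mm. Flip: y_m = 190.124 − y_svg.

**Shape 1** — `<path>` cubic bezier, stroke `#008000` → cut (S923, F955). Control points (SVG): P0=(68.256,12.340), P1=(52.443,19.337), P2=(124.481,13.913), P3=(112.702,13.245); sampled at t=k/4. Machine vertices: (68.256,177.784) → (70.186,174.597) → (88.966,174.457) → (108.503,175.755) → (112.702,176.879). Open path.

**Shape 2** — `<path>` regular polygon, stroke `#008000` → cut (S923, F955). Machine vertices: (228.688,66.259) → (218.639,66.533) → (223.901,75.099) → (228.688,66.259). Closed: final G1 returns to the first vertex.

G21
G90
G0 X68.256 Y177.784
M3 S923
G01 X70.186 Y174.597 F955
G01 X88.966 Y174.457
G01 X108.503 Y175.755
G01 X112.702 Y176.879
G0 X228.688 Y66.259
M3 S923
G01 X218.639 Y66.533 F955
G01 X223.901 Y75.099
G01 X228.688 Y66.259
M5
G0 X0.000 Y0.000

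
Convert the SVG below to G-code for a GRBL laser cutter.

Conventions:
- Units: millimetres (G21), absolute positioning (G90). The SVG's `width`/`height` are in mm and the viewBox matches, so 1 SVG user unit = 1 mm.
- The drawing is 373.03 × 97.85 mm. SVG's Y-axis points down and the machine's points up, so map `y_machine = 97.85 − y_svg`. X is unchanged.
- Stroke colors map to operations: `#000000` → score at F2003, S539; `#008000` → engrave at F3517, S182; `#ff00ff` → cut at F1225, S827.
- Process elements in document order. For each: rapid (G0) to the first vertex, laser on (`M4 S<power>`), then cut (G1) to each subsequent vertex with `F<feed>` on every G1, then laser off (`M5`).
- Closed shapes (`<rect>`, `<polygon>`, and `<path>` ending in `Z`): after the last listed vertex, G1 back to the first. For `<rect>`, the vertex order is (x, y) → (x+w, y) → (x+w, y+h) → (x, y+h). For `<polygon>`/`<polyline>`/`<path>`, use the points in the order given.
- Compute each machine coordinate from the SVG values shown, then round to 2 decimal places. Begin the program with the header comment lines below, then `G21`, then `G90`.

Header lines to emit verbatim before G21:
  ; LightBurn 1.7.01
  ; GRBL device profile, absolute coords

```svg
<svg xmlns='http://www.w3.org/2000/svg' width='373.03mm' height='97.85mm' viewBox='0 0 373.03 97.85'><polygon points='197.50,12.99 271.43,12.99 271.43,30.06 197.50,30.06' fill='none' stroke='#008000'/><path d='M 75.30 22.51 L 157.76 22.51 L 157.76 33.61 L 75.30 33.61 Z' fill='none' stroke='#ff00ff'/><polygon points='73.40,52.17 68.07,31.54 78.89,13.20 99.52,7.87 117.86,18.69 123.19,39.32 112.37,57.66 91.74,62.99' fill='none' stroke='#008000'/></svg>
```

; LightBurn 1.7.01
; GRBL device profile, absolute coords
G21
G90
G0 X197.50 Y84.86
M4 S182
G1 X271.43 Y84.86 F3517
G1 X271.43 Y67.79 F3517
G1 X197.50 Y67.79 F3517
G1 X197.50 Y84.86 F3517
M5
G0 X75.30 Y75.34
M4 S827
G1 X157.76 Y75.34 F1225
G1 X157.76 Y64.24 F1225
G1 X75.30 Y64.24 F1225
G1 X75.30 Y75.34 F1225
M5
G0 X73.40 Y45.68
M4 S182
G1 X68.07 Y66.31 F3517
G1 X78.89 Y84.65 F3517
G1 X99.52 Y89.98 F3517
G1 X117.86 Y79.16 F3517
G1 X123.19 Y58.53 F3517
G1 X112.37 Y40.19 F3517
G1 X91.74 Y34.86 F3517
G1 X73.40 Y45.68 F3517
M5

Since the viewBox matches the mm dimensions, user units are millimetres directly. The only transform is the Y-flip y_m = 97.85 − y_svg.

Shape 1 is a rectangle drawn with `<polygon>`. Its stroke #008000 means engrave at S182, F3517. After flipping Y the toolpath is (197.50,84.86) → (271.43,84.86) → (271.43,67.79) → (197.50,67.79) → (197.50,84.86), returning to the start.

Shape 2 is a rectangle drawn with `<path>`. Its stroke #ff00ff means cut at S827, F1225. After flipping Y the toolpath is (75.30,75.34) → (157.76,75.34) → (157.76,64.24) → (75.30,64.24) → (75.30,75.34), returning to the start.

Shape 3 is a regular polygon drawn with `<polygon>`. Its stroke #008000 means engrave at S182, F3517. After flipping Y the toolpath is (73.40,45.68) → (68.07,66.31) → (78.89,84.65) → (99.52,89.98) → (117.86,79.16) → (123.19,58.53) → (112.37,40.19) → (91.74,34.86) → (73.40,45.68), returning to the start.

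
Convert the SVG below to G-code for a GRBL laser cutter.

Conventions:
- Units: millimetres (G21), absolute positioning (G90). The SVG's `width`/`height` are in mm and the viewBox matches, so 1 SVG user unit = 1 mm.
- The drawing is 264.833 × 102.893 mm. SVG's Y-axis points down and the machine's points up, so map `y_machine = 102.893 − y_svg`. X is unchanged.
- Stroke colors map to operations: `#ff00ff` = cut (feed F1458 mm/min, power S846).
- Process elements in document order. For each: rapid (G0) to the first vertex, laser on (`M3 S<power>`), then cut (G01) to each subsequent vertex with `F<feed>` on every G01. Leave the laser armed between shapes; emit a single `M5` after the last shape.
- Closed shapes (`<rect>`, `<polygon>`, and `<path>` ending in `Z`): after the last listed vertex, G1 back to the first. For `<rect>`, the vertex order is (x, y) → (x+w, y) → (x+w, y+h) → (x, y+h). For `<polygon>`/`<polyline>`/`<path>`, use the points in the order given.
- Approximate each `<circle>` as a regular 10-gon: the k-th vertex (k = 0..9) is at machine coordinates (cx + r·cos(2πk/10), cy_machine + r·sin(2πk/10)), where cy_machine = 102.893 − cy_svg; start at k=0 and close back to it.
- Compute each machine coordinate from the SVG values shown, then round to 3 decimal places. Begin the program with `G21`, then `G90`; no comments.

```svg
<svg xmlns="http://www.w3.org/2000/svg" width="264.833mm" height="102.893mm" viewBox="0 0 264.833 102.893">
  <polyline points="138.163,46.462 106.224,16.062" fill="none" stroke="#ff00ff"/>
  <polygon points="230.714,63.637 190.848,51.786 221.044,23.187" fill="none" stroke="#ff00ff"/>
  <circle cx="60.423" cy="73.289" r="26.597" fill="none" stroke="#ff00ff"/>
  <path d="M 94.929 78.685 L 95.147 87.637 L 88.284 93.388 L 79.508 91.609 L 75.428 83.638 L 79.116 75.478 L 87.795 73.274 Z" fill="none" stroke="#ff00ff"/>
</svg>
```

viewBox `0 0 264.833 102.893` with mm width/height → 1 unit = 1 mm. Flip: y_m = 102.893 − y_svg.

**Shape 1** — `<polyline>` line segment, stroke `#ff00ff` → cut (S846, F1458). Machine vertices: (138.163,56.431) → (106.224,86.831). Open path.

**Shape 2** — `<polygon>` regular polygon, stroke `#ff00ff` → cut (S846, F1458). Machine vertices: (230.714,39.256) → (190.848,51.107) → (221.044,79.706) → (230.714,39.256). Closed: final G1 returns to the first vertex.

**Shape 3** — `<circle>` circle, stroke `#ff00ff` → cut (S846, F1458). Machine vertices: (87.020,29.604) → (81.940,45.237) → (68.642,54.899) → (52.204,54.899) → (38.906,45.237) → (33.826,29.604) → (38.906,13.971) → (52.204,4.309) → (68.642,4.309) → (81.940,13.971) → (87.020,29.604). Closed: final G1 returns to the first vertex.

**Shape 4** — `<path>` regular polygon, stroke `#ff00ff` → cut (S846, F1458). Machine vertices: (94.929,24.208) → (95.147,15.256) → (88.284,9.505) → (79.508,11.284) → (75.428,19.255) → (79.116,27.415) → (87.795,29.619) → (94.929,24.208). Closed: final G1 returns to the first vertex.

G21
G90
G0 X138.163 Y56.431
M3 S846
G01 X106.224 Y86.831 F1458
G0 X230.714 Y39.256
M3 S846
G01 X190.848 Y51.107 F1458
G01 X221.044 Y79.706 F1458
G01 X230.714 Y39.256 F1458
G0 X87.020 Y29.604
M3 S846
G01 X81.940 Y45.237 F1458
G01 X68.642 Y54.899 F1458
G01 X52.204 Y54.899 F1458
G01 X38.906 Y45.237 F1458
G01 X33.826 Y29.604 F1458
G01 X38.906 Y13.971 F1458
G01 X52.204 Y4.309 F1458
G01 X68.642 Y4.309 F1458
G01 X81.940 Y13.971 F1458
G01 X87.020 Y29.604 F1458
G0 X94.929 Y24.208
M3 S846
G01 X95.147 Y15.256 F1458
G01 X88.284 Y9.505 F1458
G01 X79.508 Y11.284 F1458
G01 X75.428 Y19.255 F1458
G01 X79.116 Y27.415 F1458
G01 X87.795 Y29.619 F1458
G01 X94.929 Y24.208 F1458
M5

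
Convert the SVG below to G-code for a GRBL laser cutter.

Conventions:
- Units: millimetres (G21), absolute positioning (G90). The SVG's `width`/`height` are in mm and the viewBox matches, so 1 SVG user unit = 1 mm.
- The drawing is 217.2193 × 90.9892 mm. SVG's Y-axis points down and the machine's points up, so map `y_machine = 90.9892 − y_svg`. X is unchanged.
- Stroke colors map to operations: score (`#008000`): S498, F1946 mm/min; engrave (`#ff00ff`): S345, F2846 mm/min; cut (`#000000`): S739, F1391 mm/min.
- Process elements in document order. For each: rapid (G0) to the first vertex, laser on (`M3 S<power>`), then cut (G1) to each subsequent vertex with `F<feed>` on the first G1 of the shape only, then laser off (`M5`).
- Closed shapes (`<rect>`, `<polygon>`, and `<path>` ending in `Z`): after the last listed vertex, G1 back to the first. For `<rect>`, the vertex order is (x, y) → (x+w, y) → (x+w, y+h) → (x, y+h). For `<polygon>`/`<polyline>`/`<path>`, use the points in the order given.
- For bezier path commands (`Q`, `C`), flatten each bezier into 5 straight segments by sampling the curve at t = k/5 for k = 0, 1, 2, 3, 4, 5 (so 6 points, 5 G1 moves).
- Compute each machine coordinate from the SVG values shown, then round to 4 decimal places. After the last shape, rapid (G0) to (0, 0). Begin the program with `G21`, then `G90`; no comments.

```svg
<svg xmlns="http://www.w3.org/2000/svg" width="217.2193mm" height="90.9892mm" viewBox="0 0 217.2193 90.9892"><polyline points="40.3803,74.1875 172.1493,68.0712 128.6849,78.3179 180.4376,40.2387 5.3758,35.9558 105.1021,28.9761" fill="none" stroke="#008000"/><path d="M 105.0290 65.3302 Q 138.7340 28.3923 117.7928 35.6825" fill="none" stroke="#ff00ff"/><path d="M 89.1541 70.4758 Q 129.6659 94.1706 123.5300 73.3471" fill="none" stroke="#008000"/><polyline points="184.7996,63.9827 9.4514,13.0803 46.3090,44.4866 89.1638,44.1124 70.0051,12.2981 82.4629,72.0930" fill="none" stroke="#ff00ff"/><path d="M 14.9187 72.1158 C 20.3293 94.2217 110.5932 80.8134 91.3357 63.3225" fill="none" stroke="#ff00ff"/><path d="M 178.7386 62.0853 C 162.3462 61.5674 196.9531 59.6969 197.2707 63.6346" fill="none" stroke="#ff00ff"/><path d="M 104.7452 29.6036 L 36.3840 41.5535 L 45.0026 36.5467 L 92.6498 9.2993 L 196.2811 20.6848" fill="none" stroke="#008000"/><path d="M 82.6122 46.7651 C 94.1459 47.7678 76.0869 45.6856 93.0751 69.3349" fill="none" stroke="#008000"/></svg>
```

1 u = 1 mm; y_m = 90.9892 − y.

[1] `<polyline>` open polyline, #008000→score S498 F1946: (40.3803,16.8017) → (172.1493,22.9180) → (128.6849,12.6713) → (180.4376,50.7505) → (5.3758,55.0334) → (105.1021,62.0131)

[2] `<path>` quadratic bezier, #ff00ff→engrave S345 F2846: (105.0290,25.6590) → (116.3252,38.6650) → (123.2496,48.1328) → (125.8024,54.0624) → (123.9834,56.4537) → (117.7928,55.3067)

[3] `<path>` quadratic bezier, #008000→score S498 F1946: (89.1541,20.5134) → (103.4929,12.8162) → (114.0999,8.6805) → (120.9751,8.1062) → (124.1185,11.0934) → (123.5300,17.6421)

[4] `<polyline>` open polyline, #ff00ff→engrave S345 F2846: (184.7996,27.0065) → (9.4514,77.9089) → (46.3090,46.5026) → (89.1638,46.8768) → (70.0051,78.6911) → (82.4629,18.8962)

[5] `<path>` cubic bezier, #ff00ff→engrave S345 F2846: (14.9187,18.8734) → (26.7925,9.6201) → (49.7010,7.3815) → (74.3144,10.6489) → (91.3026,17.9135) → (91.3357,27.6667)

[6] `<path>` cubic bezier, #ff00ff→engrave S345 F2846: (178.7386,28.9039) → (174.3408,29.3197) → (178.0889,29.7163) → (185.8892,29.7502) → (193.6477,29.0775) → (197.2707,27.3546)

[7] `<path>` open polyline, #008000→score S498 F1946: (104.7452,61.3856) → (36.3840,49.4357) → (45.0026,54.4425) → (92.6498,81.6899) → (196.2811,70.3044)

[8] `<path>` cubic bezier, #008000→score S498 F1946: (82.6122,44.2241) → (86.4984,43.7621) → (86.3851,42.6574) → (85.3750,39.5266) → (86.5707,32.9866) → (93.0751,21.6543)

G21
G90
G0 X40.3803 Y16.8017
M3 S498
G1 X172.1493 Y22.9180 F1946
G1 X128.6849 Y12.6713
G1 X180.4376 Y50.7505
G1 X5.3758 Y55.0334
G1 X105.1021 Y62.0131
M5
G0 X105.0290 Y25.6590
M3 S345
G1 X116.3252 Y38.6650 F2846
G1 X123.2496 Y48.1328
G1 X125.8024 Y54.0624
G1 X123.9834 Y56.4537
G1 X117.7928 Y55.3067
M5
G0 X89.1541 Y20.5134
M3 S498
G1 X103.4929 Y12.8162 F1946
G1 X114.0999 Y8.6805
G1 X120.9751 Y8.1062
G1 X124.1185 Y11.0934
G1 X123.5300 Y17.6421
M5
G0 X184.7996 Y27.0065
M3 S345
G1 X9.4514 Y77.9089 F2846
G1 X46.3090 Y46.5026
G1 X89.1638 Y46.8768
G1 X70.0051 Y78.6911
G1 X82.4629 Y18.8962
M5
G0 X14.9187 Y18.8734
M3 S345
G1 X26.7925 Y9.6201 F2846
G1 X49.7010 Y7.3815
G1 X74.3144 Y10.6489
G1 X91.3026 Y17.9135
G1 X91.3357 Y27.6667
M5
G0 X178.7386 Y28.9039
M3 S345
G1 X174.3408 Y29.3197 F2846
G1 X178.0889 Y29.7163
G1 X185.8892 Y29.7502
G1 X193.6477 Y29.0775
G1 X197.2707 Y27.3546
M5
G0 X104.7452 Y61.3856
M3 S498
G1 X36.3840 Y49.4357 F1946
G1 X45.0026 Y54.4425
G1 X92.6498 Y81.6899
G1 X196.2811 Y70.3044
M5
G0 X82.6122 Y44.2241
M3 S498
G1 X86.4984 Y43.7621 F1946
G1 X86.3851 Y42.6574
G1 X85.3750 Y39.5266
G1 X86.5707 Y32.9866
G1 X93.0751 Y21.6543
M5
G0 X0.0000 Y0.0000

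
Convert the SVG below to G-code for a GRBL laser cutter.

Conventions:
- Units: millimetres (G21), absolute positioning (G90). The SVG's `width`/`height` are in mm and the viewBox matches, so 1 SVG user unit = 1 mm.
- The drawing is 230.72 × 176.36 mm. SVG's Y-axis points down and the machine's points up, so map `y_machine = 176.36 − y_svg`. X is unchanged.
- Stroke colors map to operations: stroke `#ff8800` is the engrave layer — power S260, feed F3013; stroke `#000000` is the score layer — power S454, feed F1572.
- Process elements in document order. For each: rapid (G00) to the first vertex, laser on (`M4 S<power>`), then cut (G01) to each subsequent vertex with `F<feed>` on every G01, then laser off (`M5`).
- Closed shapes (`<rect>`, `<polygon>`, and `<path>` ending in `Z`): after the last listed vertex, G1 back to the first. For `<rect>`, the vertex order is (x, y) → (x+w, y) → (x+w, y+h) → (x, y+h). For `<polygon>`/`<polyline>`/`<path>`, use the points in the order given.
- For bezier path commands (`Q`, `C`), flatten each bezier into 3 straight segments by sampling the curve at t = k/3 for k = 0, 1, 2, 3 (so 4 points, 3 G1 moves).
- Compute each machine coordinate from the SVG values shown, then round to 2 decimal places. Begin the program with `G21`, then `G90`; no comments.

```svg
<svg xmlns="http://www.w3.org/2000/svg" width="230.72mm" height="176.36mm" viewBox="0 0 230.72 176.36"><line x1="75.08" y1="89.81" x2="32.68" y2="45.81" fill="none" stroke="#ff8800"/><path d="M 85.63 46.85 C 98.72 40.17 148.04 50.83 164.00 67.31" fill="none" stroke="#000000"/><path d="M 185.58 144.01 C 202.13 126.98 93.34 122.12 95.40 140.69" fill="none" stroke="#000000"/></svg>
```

1 u = 1 mm; y_m = 176.36 − y.

[1] `<line>` line segment, #ff8800→engrave S260 F3013: (75.08,86.55) → (32.68,130.55)

[2] `<path>` cubic bezier, #000000→score S454 F1572: (85.63,129.51) → (108.22,130.84) → (139.50,123.16) → (164.00,109.05)

[3] `<path>` cubic bezier, #000000→score S454 F1572: (185.58,32.35) → (169.10,44.91) → (121.54,46.85) → (95.40,35.67)

G21
G90
G00 X75.08 Y86.55
M4 S260
G01 X32.68 Y130.55 F3013
M5
G00 X85.63 Y129.51
M4 S454
G01 X108.22 Y130.84 F1572
G01 X139.50 Y123.16 F1572
G01 X164.00 Y109.05 F1572
M5
G00 X185.58 Y32.35
M4 S454
G01 X169.10 Y44.91 F1572
G01 X121.54 Y46.85 F1572
G01 X95.40 Y35.67 F1572
M5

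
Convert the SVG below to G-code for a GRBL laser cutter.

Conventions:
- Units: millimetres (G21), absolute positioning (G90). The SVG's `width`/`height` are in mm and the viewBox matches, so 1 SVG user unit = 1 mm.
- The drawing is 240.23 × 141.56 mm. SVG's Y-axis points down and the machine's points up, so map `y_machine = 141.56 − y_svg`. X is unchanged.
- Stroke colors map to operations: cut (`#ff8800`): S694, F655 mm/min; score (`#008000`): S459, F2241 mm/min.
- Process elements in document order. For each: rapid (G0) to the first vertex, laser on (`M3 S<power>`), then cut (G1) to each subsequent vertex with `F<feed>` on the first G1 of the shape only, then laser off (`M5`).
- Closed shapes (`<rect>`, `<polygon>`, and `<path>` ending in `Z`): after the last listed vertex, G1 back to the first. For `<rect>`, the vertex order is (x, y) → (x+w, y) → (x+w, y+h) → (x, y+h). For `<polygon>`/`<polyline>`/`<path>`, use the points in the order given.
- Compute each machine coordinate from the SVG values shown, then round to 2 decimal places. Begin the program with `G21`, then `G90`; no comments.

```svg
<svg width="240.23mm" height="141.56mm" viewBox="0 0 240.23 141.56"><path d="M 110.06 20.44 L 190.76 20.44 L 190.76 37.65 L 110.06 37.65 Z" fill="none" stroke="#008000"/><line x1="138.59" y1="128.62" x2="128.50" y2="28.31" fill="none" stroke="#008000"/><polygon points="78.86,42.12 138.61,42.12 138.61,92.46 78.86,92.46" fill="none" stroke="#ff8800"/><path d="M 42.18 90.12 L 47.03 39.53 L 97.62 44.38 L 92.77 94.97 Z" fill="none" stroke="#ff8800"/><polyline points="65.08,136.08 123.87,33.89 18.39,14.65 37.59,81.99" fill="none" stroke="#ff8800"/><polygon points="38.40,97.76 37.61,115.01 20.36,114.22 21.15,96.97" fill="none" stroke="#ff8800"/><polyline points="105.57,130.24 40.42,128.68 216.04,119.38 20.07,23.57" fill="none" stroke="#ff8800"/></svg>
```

Since the viewBox matches the mm dimensions, user units are millimetres directly. The only transform is the Y-flip y_m = 141.56 − y_svg.

Shape 1 is a rectangle drawn with `<path>`. Its stroke #008000 means score at S459, F2241. After flipping Y the toolpath is (110.06,121.12) → (190.76,121.12) → (190.76,103.91) → (110.06,103.91) → (110.06,121.12), returning to the start.

Shape 2 is a line segment drawn with `<line>`. Its stroke #008000 means score at S459, F2241. After flipping Y the toolpath is (138.59,12.94) → (128.50,113.25).

Shape 3 is a rectangle drawn with `<polygon>`. Its stroke #ff8800 means cut at S694, F655. After flipping Y the toolpath is (78.86,99.44) → (138.61,99.44) → (138.61,49.10) → (78.86,49.10) → (78.86,99.44), returning to the start.

Shape 4 is a regular polygon drawn with `<path>`. Its stroke #ff8800 means cut at S694, F655. After flipping Y the toolpath is (42.18,51.44) → (47.03,102.03) → (97.62,97.18) → (92.77,46.59) → (42.18,51.44), returning to the start.

Shape 5 is a open polyline drawn with `<polyline>`. Its stroke #ff8800 means cut at S694, F655. After flipping Y the toolpath is (65.08,5.48) → (123.87,107.67) → (18.39,126.91) → (37.59,59.57).

Shape 6 is a regular polygon drawn with `<polygon>`. Its stroke #ff8800 means cut at S694, F655. After flipping Y the toolpath is (38.40,43.80) → (37.61,26.55) → (20.36,27.34) → (21.15,44.59) → (38.40,43.80), returning to the start.

Shape 7 is a open polyline drawn with `<polyline>`. Its stroke #ff8800 means cut at S694, F655. After flipping Y the toolpath is (105.57,11.32) → (40.42,12.88) → (216.04,22.18) → (20.07,117.99).

G21
G90
G0 X110.06 Y121.12
M3 S459
G1 X190.76 Y121.12 F2241
G1 X190.76 Y103.91
G1 X110.06 Y103.91
G1 X110.06 Y121.12
M5
G0 X138.59 Y12.94
M3 S459
G1 X128.50 Y113.25 F2241
M5
G0 X78.86 Y99.44
M3 S694
G1 X138.61 Y99.44 F655
G1 X138.61 Y49.10
G1 X78.86 Y49.10
G1 X78.86 Y99.44
M5
G0 X42.18 Y51.44
M3 S694
G1 X47.03 Y102.03 F655
G1 X97.62 Y97.18
G1 X92.77 Y46.59
G1 X42.18 Y51.44
M5
G0 X65.08 Y5.48
M3 S694
G1 X123.87 Y107.67 F655
G1 X18.39 Y126.91
G1 X37.59 Y59.57
M5
G0 X38.40 Y43.80
M3 S694
G1 X37.61 Y26.55 F655
G1 X20.36 Y27.34
G1 X21.15 Y44.59
G1 X38.40 Y43.80
M5
G0 X105.57 Y11.32
M3 S694
G1 X40.42 Y12.88 F655
G1 X216.04 Y22.18
G1 X20.07 Y117.99
M5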